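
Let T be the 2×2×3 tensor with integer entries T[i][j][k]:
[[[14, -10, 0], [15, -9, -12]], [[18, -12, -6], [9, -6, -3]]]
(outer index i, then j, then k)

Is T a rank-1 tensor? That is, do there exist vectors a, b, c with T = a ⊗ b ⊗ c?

No

The mode-2 unfolding of T (rows indexed by j, columns by (i,k) = (0,0), (0,1), (0,2), (1,0), (1,1), (1,2)) is [[14, -10, 0, 18, -12, -6], [15, -9, -12, 9, -6, -3]].
There the 2×2 minor on rows j ∈ {0, 1}, columns (i,k) ∈ {(0,0), (0,1)} is det [[14, -10], [15, -9]] = 24 ≠ 0, so this unfolding has rank ≥ 2; CP rank is at least every unfolding rank, so rank(T) ≥ 2.
In particular rank(T) ≥ 2 > 1, so T is not rank-1.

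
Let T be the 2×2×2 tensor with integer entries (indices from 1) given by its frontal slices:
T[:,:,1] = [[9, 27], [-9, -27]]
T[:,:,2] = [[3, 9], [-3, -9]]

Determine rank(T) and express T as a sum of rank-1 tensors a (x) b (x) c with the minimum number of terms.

rank(T) = 1

Lower bound: T ≠ 0 (e.g. T[1,1,1] = 9), so rank(T) ≥ 1.
Upper bound: the mode-1 fibre T[:,1,1] = [9, -9] gives a = [1, -1] (primitive direction); the mode-2 fibre T[1,:,1] = [9, 27] gives b = [1, 3]; then c[k] = T[1,1,k] / (a[1]·b[1]) = [9, 3] / 1 = [9, 3].
Expanding [1, -1] (x) [1, 3] (x) [9, 3] reproduces all 8 entries of T, so T = [1, -1] (x) [1, 3] (x) [9, 3] and rank(T) ≤ 1.
These bounds meet, so rank(T) = 1.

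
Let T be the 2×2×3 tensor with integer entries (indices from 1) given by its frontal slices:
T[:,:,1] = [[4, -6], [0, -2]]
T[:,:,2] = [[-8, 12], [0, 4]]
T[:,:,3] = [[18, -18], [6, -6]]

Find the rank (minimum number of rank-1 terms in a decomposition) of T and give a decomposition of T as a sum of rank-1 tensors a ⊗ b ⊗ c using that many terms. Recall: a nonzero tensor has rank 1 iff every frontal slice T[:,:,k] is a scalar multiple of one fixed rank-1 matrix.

rank(T) = 2

Lower bound: the mode-3 unfolding of T (rows indexed by k, columns by (i,j) = (1,1), (1,2), (2,1), (2,2)) is [[4, -6, 0, -2], [-8, 12, 0, 4], [18, -18, 6, -6]].
There the 2×2 minor on rows k ∈ {1, 3}, columns (i,j) ∈ {(1,1), (1,2)} is det [[4, -6], [18, -18]] = 36 ≠ 0, so this unfolding has rank ≥ 2; CP rank is at least every unfolding rank, so rank(T) ≥ 2. (Flattening ranks never certify an upper bound on CP rank; for that we must actually write T with 2 rank-1 terms.)
Upper bound — finding two terms. Write S_k = T[:,:,k] for the frontal slices: S₁ = [[4, -6], [0, -2]], S₂ = [[-8, 12], [0, 4]], S₃ = [[18, -18], [6, -6]].
If T = a₁ ⊗ b₁ ⊗ c₁ + a₂ ⊗ b₂ ⊗ c₂ then each S_k = c₁[k]·a₁b₁ᵀ + c₂[k]·a₂b₂ᵀ. S₁ and S₃ are linearly independent, so a₁b₁ᵀ and a₂b₂ᵀ must span the same plane of matrices: they are the rank-1 matrices of the form x·S₁ + y·S₃.
det(x·S₁ + y·S₃) is −8·x² − 24·xy = (-8)·(x + 3·y)(x), vanishing at (x:y) = (3:-1) and (0:1).
M₁ = 3·S₁ − S₃ = [[-6, 0], [-6, 0]] = (-6)·(1, 1)(1, 0)ᵀ and M₂ = S₃ = [[18, -18], [6, -6]] = 6·(3, 1)(1, -1)ᵀ, so take a₁ = (1, 1), b₁ = (1, 0), a₂ = (3, 1), b₂ = (1, -1).
Each slice is an integer combination of E₁ = a₁b₁ᵀ and E₂ = a₂b₂ᵀ: S₁ = −2·E₁ + 2·E₂, S₂ = 4·E₁ − 4·E₂, S₃ = 6·E₂; reading off coefficients, c₁ = (-2, 4, 0) and c₂ = (2, -4, 6).
Hence T = (1, 1) ⊗ (1, 0) ⊗ (-2, 4, 0) + (3, 1) ⊗ (1, -1) ⊗ (2, -4, 6), so rank(T) ≤ 2.
These bounds meet, so rank(T) = 2.
Check entry T[1,1,1] = 4: (1)·(1)·(-2) + (3)·(1)·(2) = 4.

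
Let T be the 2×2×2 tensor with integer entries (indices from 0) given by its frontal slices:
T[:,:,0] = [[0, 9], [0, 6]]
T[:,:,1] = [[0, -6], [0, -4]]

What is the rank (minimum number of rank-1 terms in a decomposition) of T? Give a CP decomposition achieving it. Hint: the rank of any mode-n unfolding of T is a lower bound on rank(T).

rank(T) = 1

Lower bound: T ≠ 0 (e.g. T[0,1,0] = 9), so rank(T) ≥ 1.
Upper bound: if T = a ⊗ b ⊗ c then every fibre of T is a multiple of the corresponding factor, so read the factors off the fibres through the nonzero entry T[0,1,0] = 9.
The mode-1 fibre T[:,1,0] = [9, 6] gives a = [3, 2] (primitive direction); the mode-2 fibre T[0,:,0] = [0, 9] gives b = [0, 1]; then c[k] = T[0,1,k] / (a[0]·b[1]) = [9, -6] / 3 = [3, -2].
Expanding [3, 2] ⊗ [0, 1] ⊗ [3, -2] reproduces all 8 entries of T, so T = [3, 2] ⊗ [0, 1] ⊗ [3, -2] and rank(T) ≤ 1.
These bounds meet, so rank(T) = 1.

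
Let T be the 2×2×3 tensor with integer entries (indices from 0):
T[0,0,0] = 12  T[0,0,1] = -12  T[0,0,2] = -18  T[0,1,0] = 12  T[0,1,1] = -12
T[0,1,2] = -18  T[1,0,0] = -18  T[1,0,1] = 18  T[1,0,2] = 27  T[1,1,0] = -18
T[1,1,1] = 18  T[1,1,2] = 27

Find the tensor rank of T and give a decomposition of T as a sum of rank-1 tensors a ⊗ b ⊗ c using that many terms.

rank(T) = 1

Lower bound: T ≠ 0 (e.g. T[0,0,0] = 12), so rank(T) ≥ 1.
Upper bound: if T = a ⊗ b ⊗ c then every fibre of T is a multiple of the corresponding factor, so read the factors off the fibres through the nonzero entry T[0,0,0] = 12.
The mode-1 fibre T[:,0,0] = [12, -18] gives a = [2, -3] (primitive direction); the mode-2 fibre T[0,:,0] = [12, 12] gives b = [1, 1]; then c[k] = T[0,0,k] / (a[0]·b[0]) = [12, -12, -18] / 2 = [6, -6, -9].
Expanding [2, -3] ⊗ [1, 1] ⊗ [6, -6, -9] reproduces all 12 entries of T, so T = [2, -3] ⊗ [1, 1] ⊗ [6, -6, -9] and rank(T) ≤ 1.
These bounds meet, so rank(T) = 1.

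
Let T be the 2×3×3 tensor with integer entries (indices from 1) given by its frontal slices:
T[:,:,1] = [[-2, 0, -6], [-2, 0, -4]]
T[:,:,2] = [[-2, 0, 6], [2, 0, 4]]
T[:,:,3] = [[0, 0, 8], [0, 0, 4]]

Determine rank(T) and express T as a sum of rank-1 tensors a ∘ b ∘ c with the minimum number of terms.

rank(T) = 3

Lower bound: the mode-3 unfolding of T (rows indexed by k, columns by (i,j) = (1,1), (1,2), (1,3), (2,1), (2,2), (2,3)) is [[-2, 0, -6, -2, 0, -4], [-2, 0, 6, 2, 0, 4], [0, 0, 8, 0, 0, 4]].
There the 3×3 minor on rows k ∈ {1, 2, 3}, columns (i,j) ∈ {(1,1), (1,3), (2,1)} is det [[-2, -6, -2], [-2, 6, 2], [0, 8, 0]] = 64 ≠ 0, so this unfolding has rank ≥ 3; CP rank is at least every unfolding rank, so rank(T) ≥ 3. (Flattening ranks never certify an upper bound on CP rank; for that we must actually write T with 3 rank-1 terms.)
Upper bound: T is a sum of 3 rank-1 terms, T = [1, 0] ∘ [1, 0, 0] ∘ [0, -4, 0] + [1, 1] ∘ [1, 0, 1] ∘ [-2, 2, 0] + [2, 1] ∘ [0, 0, 1] ∘ [-2, 2, 4] (one valid choice — decompositions are not unique — normalised so each a, b is primitive with positive first nonzero entry; check it by expanding all entries), so rank(T) ≤ 3.
These bounds meet, so rank(T) = 3.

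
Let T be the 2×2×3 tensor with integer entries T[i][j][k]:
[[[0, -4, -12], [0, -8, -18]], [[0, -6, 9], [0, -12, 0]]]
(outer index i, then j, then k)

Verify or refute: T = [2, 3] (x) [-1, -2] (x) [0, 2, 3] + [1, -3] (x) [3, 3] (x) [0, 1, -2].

Reconstruct entry (0,0,1) from the claimed factors: Σₗ aₗ[0]bₗ[0]cₗ[1] = (2)·(-1)·(2) + (1)·(3)·(1) = -1, but T[0,0,1] = -4. The claim is false.

No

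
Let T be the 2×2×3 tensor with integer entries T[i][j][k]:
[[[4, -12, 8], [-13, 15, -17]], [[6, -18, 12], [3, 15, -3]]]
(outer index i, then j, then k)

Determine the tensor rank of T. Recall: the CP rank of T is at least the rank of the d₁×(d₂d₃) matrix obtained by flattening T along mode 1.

2

Lower bound: the mode-3 unfolding of T (rows indexed by k, columns by (i,j) = (0,0), (0,1), (1,0), (1,1)) is [[4, -13, 6, 3], [-12, 15, -18, 15], [8, -17, 12, -3]].
There the 2×2 minor on rows k ∈ {0, 1}, columns (i,j) ∈ {(0,0), (0,1)} is det [[4, -13], [-12, 15]] = -96 ≠ 0, so this unfolding has rank ≥ 2; CP rank is at least every unfolding rank, so rank(T) ≥ 2. (Flattening ranks never certify an upper bound on CP rank; for that we must actually write T with 2 rank-1 terms.)
Upper bound — finding two terms. Write S_k = T[:,:,k] for the frontal slices: S₀ = [[4, -13], [6, 3]], S₁ = [[-12, 15], [-18, 15]], S₂ = [[8, -17], [12, -3]].
If T = a₁ (x) b₁ (x) c₁ + a₂ (x) b₂ (x) c₂ then each S_k = c₁[k]·a₁b₁ᵀ + c₂[k]·a₂b₂ᵀ. S₀ and S₁ are linearly independent, so a₁b₁ᵀ and a₂b₂ᵀ must span the same plane of matrices: they are the rank-1 matrices of the form x·S₀ + y·S₁.
det(x·S₀ + y·S₁) is 90·x² − 300·xy + 90·y² = 30·(x − 3·y)(3·x − y), vanishing at (x:y) = (3:1) and (1:3).
M₁ = 3·S₀ + S₁ = [[0, -24], [0, 24]] = (-24)·[1, -1][0, 1]ᵀ and M₂ = S₀ + 3·S₁ = [[-32, 32], [-48, 48]] = (-16)·[2, 3][1, -1]ᵀ, so take a₁ = [1, -1], b₁ = [0, 1], a₂ = [2, 3], b₂ = [1, -1].
Each slice is an integer combination of E₁ = a₁b₁ᵀ and E₂ = a₂b₂ᵀ: S₀ = −9·E₁ + 2·E₂, S₁ = 3·E₁ − 6·E₂, S₂ = −9·E₁ + 4·E₂; reading off coefficients, c₁ = [-9, 3, -9] and c₂ = [2, -6, 4].
Hence T = [1, -1] (x) [0, 1] (x) [-9, 3, -9] + [2, 3] (x) [1, -1] (x) [2, -6, 4], so rank(T) ≤ 2.
These bounds meet, so rank(T) = 2.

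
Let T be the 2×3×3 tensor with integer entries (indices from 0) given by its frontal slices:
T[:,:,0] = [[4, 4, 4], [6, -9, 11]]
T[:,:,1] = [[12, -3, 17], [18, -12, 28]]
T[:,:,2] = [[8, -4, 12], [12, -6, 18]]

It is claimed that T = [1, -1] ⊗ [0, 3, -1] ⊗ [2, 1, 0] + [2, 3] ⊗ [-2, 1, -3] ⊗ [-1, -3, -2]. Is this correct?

Reconstruct entrywise from the claimed factors. For example, T[0,0,0] = 4 and Σₗ aₗ[0]bₗ[0]cₗ[0] = (1)·(0)·(2) + (2)·(-2)·(-1) = 4; checking all 18 entries, every one matches. The claim holds.

Yes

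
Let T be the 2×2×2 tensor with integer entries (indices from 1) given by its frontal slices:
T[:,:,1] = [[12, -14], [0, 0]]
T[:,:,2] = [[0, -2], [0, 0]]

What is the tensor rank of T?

2

Lower bound: the mode-2 unfolding of T (rows indexed by j, columns by (i,k) = (1,1), (1,2), (2,1), (2,2)) is [[12, 0, 0, 0], [-14, -2, 0, 0]].
There the 2×2 minor on rows j ∈ {1, 2}, columns (i,k) ∈ {(1,1), (1,2)} is det [[12, 0], [-14, -2]] = -24 ≠ 0, so this unfolding has rank ≥ 2; CP rank is at least every unfolding rank, so rank(T) ≥ 2. (This is only a lower bound: in general the CP rank may exceed every unfolding rank, so we still need to exhibit 2 rank-1 terms summing to T.)
Upper bound — finding two terms. Every mode-1 slice of T is a multiple of one matrix: T[i,:,:] = a[i]·M with a = (1, 0) and M = [[12, 0], [-14, -2]] (rows indexed by j, columns by k). So it suffices to write M as a sum of two rank-1 matrices.
Splitting M by its rows (j = 1, 2), M = (1, 0)(12, 0)ᵀ + (0, 1)(-14, -2)ᵀ.
Hence T = (1, 0) ⊗ (1, 0) ⊗ (12, 0) + (1, 0) ⊗ (0, 1) ⊗ (-14, -2), so rank(T) ≤ 2.
These bounds meet, so rank(T) = 2.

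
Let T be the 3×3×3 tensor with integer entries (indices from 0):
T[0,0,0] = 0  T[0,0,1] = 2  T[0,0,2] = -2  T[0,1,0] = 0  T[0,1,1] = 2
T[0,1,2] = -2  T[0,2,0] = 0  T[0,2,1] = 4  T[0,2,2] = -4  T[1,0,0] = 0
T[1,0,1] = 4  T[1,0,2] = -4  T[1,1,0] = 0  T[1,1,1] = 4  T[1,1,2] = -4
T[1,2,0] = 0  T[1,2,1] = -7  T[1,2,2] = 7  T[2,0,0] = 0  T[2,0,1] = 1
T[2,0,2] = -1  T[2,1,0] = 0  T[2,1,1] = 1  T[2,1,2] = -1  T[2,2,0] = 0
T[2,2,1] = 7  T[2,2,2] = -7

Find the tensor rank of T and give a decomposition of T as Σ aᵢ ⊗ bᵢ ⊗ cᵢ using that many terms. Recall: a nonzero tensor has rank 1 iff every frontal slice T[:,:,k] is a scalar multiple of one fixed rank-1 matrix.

rank(T) = 2

Lower bound: the mode-2 unfolding of T (rows indexed by j, columns by (i,k) = (0,0), (0,1), (0,2), (1,0), (1,1), (1,2), (2,0), (2,1), (2,2)) is [[0, 2, -2, 0, 4, -4, 0, 1, -1], [0, 2, -2, 0, 4, -4, 0, 1, -1], [0, 4, -4, 0, -7, 7, 0, 7, -7]].
There the 2×2 minor on rows j ∈ {0, 2}, columns (i,k) ∈ {(0,1), (1,1)} is det [[2, 4], [4, -7]] = -30 ≠ 0, so this unfolding has rank ≥ 2; CP rank is at least every unfolding rank, so rank(T) ≥ 2. (Unfolding ranks only ever bound the CP rank from below — rank(T) can be strictly larger than all of them — so the matching upper bound has to come from an explicit 2-term decomposition.)
Upper bound — finding two terms. Every mode-3 slice of T is a multiple of one matrix: T[:,:,k] = c[k]·M with c = [0, 1, -1] and M = [[2, 2, 4], [4, 4, -7], [1, 1, 7]] (rows indexed by i, columns by j). So it suffices to write M as a sum of two rank-1 matrices.
The columns of M satisfy (column 0) = (column 1), so splitting by columns, M = [2, 4, 1][1, 1, 0]ᵀ + [4, -7, 7][0, 0, 1]ᵀ.
Hence T = [2, 4, 1] ⊗ [1, 1, 0] ⊗ [0, 1, -1] + [4, -7, 7] ⊗ [0, 0, 1] ⊗ [0, 1, -1], so rank(T) ≤ 2.
These bounds meet, so rank(T) = 2.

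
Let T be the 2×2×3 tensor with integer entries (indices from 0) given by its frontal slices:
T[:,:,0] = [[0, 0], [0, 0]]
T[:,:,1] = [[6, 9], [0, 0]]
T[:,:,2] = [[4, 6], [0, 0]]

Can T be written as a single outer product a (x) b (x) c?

If T = a (x) b (x) c then every fibre of T is a multiple of the corresponding factor, so read the factors off the fibres through the nonzero entry T[0,0,1] = 6.
The mode-1 fibre T[:,0,1] = [6, 0] gives a = [1, 0] (primitive direction); the mode-2 fibre T[0,:,1] = [6, 9] gives b = [2, 3]; then c[k] = T[0,0,k] / (a[0]·b[0]) = [0, 6, 4] / 2 = [0, 3, 2].
Expanding [1, 0] (x) [2, 3] (x) [0, 3, 2] reproduces all 12 entries of T, so T = [1, 0] (x) [2, 3] (x) [0, 3, 2] and rank(T) ≤ 1.
Equivalently every frontal slice T[:,:,k] is c[k] times the rank-1 matrix [1, 0] (x) [2, 3]. So T has rank 1 (it is nonzero).

Yes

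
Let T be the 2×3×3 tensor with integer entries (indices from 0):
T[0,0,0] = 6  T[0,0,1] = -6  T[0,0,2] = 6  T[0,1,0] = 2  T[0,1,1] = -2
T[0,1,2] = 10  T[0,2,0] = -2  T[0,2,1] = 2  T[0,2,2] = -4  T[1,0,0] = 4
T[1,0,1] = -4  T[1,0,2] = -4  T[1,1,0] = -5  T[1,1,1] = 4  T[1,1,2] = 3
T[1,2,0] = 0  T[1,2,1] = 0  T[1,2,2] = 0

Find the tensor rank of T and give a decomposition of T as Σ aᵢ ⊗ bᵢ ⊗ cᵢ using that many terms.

rank(T) = 3

Lower bound: in the mode-3 unfolding of T (rows indexed by k, columns by (i,j)) the 3×3 minor on rows k ∈ {0, 1, 2}, columns (i,j) ∈ {(0,0), (0,1), (1,1)} is det [[6, 2, -5], [-6, -2, 4], [6, 10, 3]] = 48 ≠ 0, so that unfolding has rank ≥ 3 and hence rank(T) ≥ 3 (CP rank is at least every unfolding rank, though it can be larger).
Upper bound: T is a sum of 3 rank-1 terms, T = [0, 1] ⊗ [0, 1, 0] ⊗ [-1, 0, -1] + [1, 0] ⊗ [2, 2, -1] ⊗ [2, -2, 4] + [1, 2] ⊗ [1, -1, 0] ⊗ [2, -2, -2] (one valid choice — decompositions are not unique — normalised so each a, b is primitive with positive first nonzero entry; check it by expanding all entries), so rank(T) ≤ 3.
These bounds meet, so rank(T) = 3.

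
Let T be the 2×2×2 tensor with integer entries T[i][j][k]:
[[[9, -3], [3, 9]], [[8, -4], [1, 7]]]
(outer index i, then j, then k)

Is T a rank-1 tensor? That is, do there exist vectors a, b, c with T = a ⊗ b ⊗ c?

No

The mode-1 unfolding of T (rows indexed by i, columns by (j,k) = (0,0), (0,1), (1,0), (1,1)) is [[9, -3, 3, 9], [8, -4, 1, 7]].
There the 2×2 minor on rows i ∈ {0, 1}, columns (j,k) ∈ {(0,0), (0,1)} is det [[9, -3], [8, -4]] = -12 ≠ 0, so this unfolding has rank ≥ 2; CP rank is at least every unfolding rank, so rank(T) ≥ 2.
In particular rank(T) ≥ 2 > 1, so T is not rank-1.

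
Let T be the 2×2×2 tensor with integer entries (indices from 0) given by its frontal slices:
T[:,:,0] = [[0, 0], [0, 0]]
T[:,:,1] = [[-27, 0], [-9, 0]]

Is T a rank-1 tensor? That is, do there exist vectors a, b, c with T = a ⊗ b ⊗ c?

Yes

If T = a ⊗ b ⊗ c then every fibre of T is a multiple of the corresponding factor, so read the factors off the fibres through the nonzero entry T[0,0,1] = -27.
The mode-1 fibre T[:,0,1] = [-27, -9] gives a = (3, 1) (primitive direction); the mode-2 fibre T[0,:,1] = [-27, 0] gives b = (1, 0); then c[k] = T[0,0,k] / (a[0]·b[0]) = [0, -27] / 3 = (0, -9).
Expanding (3, 1) ⊗ (1, 0) ⊗ (0, -9) reproduces all 8 entries of T, so T = (3, 1) ⊗ (1, 0) ⊗ (0, -9) and rank(T) ≤ 1.
Equivalently every frontal slice T[:,:,k] is c[k] times the rank-1 matrix (3, 1) ⊗ (1, 0). So T has rank 1 (it is nonzero).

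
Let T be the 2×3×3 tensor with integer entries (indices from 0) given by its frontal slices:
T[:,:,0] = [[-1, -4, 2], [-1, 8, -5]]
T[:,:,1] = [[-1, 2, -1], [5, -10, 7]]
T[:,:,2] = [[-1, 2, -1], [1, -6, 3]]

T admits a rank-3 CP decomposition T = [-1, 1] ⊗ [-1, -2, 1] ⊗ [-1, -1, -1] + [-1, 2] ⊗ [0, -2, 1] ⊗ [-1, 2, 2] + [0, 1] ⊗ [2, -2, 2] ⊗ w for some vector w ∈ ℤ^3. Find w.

w = [-1, 2, 0]

Subtract the known terms from T to get the rank-1 residual R = [0, 1] ⊗ [2, -2, 2] ⊗ w, so R[i,j,k] = a[i]·b[j]·w[k]. Pick indices with nonzero a[1]·b[0] = (1)·(2) = 2. Only the fibre through (1,0,·) is needed: R[1,0,:] = T[1,0,:] − Σₗ aₗ[1]bₗ[0]cₗ = [-1, 5, 1] − (1)·(-1)·[-1, -1, -1] − (2)·(0)·[-1, 2, 2] = [-2, 4, 0]. Then w[k] = R[1,0,k] / 2 for each k, giving w = [-2, 4, 0] / 2 = [-1, 2, 0].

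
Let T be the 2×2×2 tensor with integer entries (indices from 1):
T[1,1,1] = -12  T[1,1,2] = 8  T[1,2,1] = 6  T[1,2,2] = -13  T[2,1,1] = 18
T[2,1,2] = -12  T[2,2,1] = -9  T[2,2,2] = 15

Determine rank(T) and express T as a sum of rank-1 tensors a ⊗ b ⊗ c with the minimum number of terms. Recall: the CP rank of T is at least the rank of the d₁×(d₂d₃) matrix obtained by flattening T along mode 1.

rank(T) = 2

Lower bound: the mode-2 unfolding of T (rows indexed by j, columns by (i,k) = (1,1), (1,2), (2,1), (2,2)) is [[-12, 8, 18, -12], [6, -13, -9, 15]].
There the 2×2 minor on rows j ∈ {1, 2}, columns (i,k) ∈ {(1,1), (1,2)} is det [[-12, 8], [6, -13]] = 108 ≠ 0, so this unfolding has rank ≥ 2; CP rank is at least every unfolding rank, so rank(T) ≥ 2. (Flattening ranks never certify an upper bound on CP rank; for that we must actually write T with 2 rank-1 terms.)
Upper bound — finding two terms. Write S_k = T[:,:,k] for the frontal slices: S₁ = [[-12, 6], [18, -9]], S₂ = [[8, -13], [-12, 15]].
If T = a₁ ⊗ b₁ ⊗ c₁ + a₂ ⊗ b₂ ⊗ c₂ then each S_k = c₁[k]·a₁b₁ᵀ + c₂[k]·a₂b₂ᵀ. S₁ and S₂ are linearly independent, so a₁b₁ᵀ and a₂b₂ᵀ must span the same plane of matrices: they are the rank-1 matrices of the form x·S₁ + y·S₂.
det(x·S₁ + y·S₂) is 54·xy − 36·y² = 18·(3·x − 2·y)(y), vanishing at (x:y) = (2:3) and (1:0).
M₁ = 2·S₁ + 3·S₂ = [[0, -27], [0, 27]] = (-27)·[1, -1][0, 1]ᵀ and M₂ = S₁ = [[-12, 6], [18, -9]] = (-3)·[2, -3][2, -1]ᵀ, so take a₁ = [1, -1], b₁ = [0, 1], a₂ = [2, -3], b₂ = [2, -1].
Each slice is an integer combination of E₁ = a₁b₁ᵀ and E₂ = a₂b₂ᵀ: S₁ = −3·E₂, S₂ = −9·E₁ + 2·E₂; reading off coefficients, c₁ = [0, -9] and c₂ = [-3, 2].
Hence T = [1, -1] ⊗ [0, 1] ⊗ [0, -9] + [2, -3] ⊗ [2, -1] ⊗ [-3, 2], so rank(T) ≤ 2.
These bounds meet, so rank(T) = 2.
Check entry T[1,2,2] = -13: (1)·(1)·(-9) + (2)·(-1)·(2) = -13.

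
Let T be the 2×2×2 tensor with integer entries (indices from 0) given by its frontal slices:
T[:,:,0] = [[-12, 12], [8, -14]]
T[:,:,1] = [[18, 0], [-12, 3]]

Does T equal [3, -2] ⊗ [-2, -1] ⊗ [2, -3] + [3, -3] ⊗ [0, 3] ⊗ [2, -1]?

Reconstruct entrywise from the claimed factors. For example, T[1,1,0] = -14 and Σₗ aₗ[1]bₗ[1]cₗ[0] = (-2)·(-1)·(2) + (-3)·(3)·(2) = -14; checking all 8 entries, every one matches. The claim holds.

Yes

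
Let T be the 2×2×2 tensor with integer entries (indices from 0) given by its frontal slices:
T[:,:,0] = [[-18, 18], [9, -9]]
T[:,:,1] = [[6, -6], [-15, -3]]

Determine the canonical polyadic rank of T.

Lower bound: the mode-1 unfolding of T (rows indexed by i, columns by (j,k) = (0,0), (0,1), (1,0), (1,1)) is [[-18, 6, 18, -6], [9, -15, -9, -3]].
There the 2×2 minor on rows i ∈ {0, 1}, columns (j,k) ∈ {(0,0), (0,1)} is det [[-18, 6], [9, -15]] = 216 ≠ 0, so this unfolding has rank ≥ 2; CP rank is at least every unfolding rank, so rank(T) ≥ 2. (This is only a lower bound: in general the CP rank may exceed every unfolding rank, so we still need to exhibit 2 rank-1 terms summing to T.)
Upper bound — finding two terms. Write S_k = T[:,:,k] for the frontal slices: S₀ = [[-18, 18], [9, -9]], S₁ = [[6, -6], [-15, -3]].
If T = a₁ ∘ b₁ ∘ c₁ + a₂ ∘ b₂ ∘ c₂ then each S_k = c₁[k]·a₁b₁ᵀ + c₂[k]·a₂b₂ᵀ. S₀ and S₁ are linearly independent, so a₁b₁ᵀ and a₂b₂ᵀ must span the same plane of matrices: they are the rank-1 matrices of the form x·S₀ + y·S₁.
det(x·S₀ + y·S₁) is 324·xy − 108·y² = 108·(3·x − y)(y), vanishing at (x:y) = (1:3) and (1:0).
M₁ = S₀ + 3·S₁ = [[0, 0], [-36, -18]] = (-18)·[0, 1][2, 1]ᵀ and M₂ = S₀ = [[-18, 18], [9, -9]] = (-9)·[2, -1][1, -1]ᵀ, so take a₁ = [0, 1], b₁ = [2, 1], a₂ = [2, -1], b₂ = [1, -1].
Each slice is an integer combination of E₁ = a₁b₁ᵀ and E₂ = a₂b₂ᵀ: S₀ = −9·E₂, S₁ = −6·E₁ + 3·E₂; reading off coefficients, c₁ = [0, -6] and c₂ = [-9, 3].
Hence T = [0, 1] ∘ [2, 1] ∘ [0, -6] + [2, -1] ∘ [1, -1] ∘ [-9, 3], so rank(T) ≤ 2.
These bounds meet, so rank(T) = 2.
Check entry T[0,1,1] = -6: (0)·(1)·(-6) + (2)·(-1)·(3) = -6.

2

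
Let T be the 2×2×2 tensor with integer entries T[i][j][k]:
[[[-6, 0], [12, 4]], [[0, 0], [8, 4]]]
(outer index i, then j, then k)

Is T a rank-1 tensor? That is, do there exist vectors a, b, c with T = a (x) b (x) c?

No

The mode-2 unfolding of T (rows indexed by j, columns by (i,k) = (0,0), (0,1), (1,0), (1,1)) is [[-6, 0, 0, 0], [12, 4, 8, 4]].
There the 2×2 minor on rows j ∈ {0, 1}, columns (i,k) ∈ {(0,0), (0,1)} is det [[-6, 0], [12, 4]] = -24 ≠ 0, so this unfolding has rank ≥ 2; CP rank is at least every unfolding rank, so rank(T) ≥ 2.
In particular rank(T) ≥ 2 > 1, so T is not rank-1.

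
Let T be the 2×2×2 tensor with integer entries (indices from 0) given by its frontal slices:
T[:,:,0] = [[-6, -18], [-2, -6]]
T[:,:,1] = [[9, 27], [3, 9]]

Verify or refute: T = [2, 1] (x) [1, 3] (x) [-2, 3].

No

Reconstruct entry (0,0,0) from the claimed factors: Σₗ aₗ[0]bₗ[0]cₗ[0] = (2)·(1)·(-2) = -4, but T[0,0,0] = -6. The claim is false.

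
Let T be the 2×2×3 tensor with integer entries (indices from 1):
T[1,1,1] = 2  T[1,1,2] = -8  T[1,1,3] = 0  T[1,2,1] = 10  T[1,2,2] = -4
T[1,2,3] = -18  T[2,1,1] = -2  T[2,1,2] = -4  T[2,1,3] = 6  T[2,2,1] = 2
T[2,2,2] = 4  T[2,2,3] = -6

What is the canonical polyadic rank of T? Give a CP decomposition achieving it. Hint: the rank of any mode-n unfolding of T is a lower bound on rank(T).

rank(T) = 2

Lower bound: the mode-1 unfolding of T (rows indexed by i, columns by (j,k) = (1,1), (1,2), (1,3), (2,1), (2,2), (2,3)) is [[2, -8, 0, 10, -4, -18], [-2, -4, 6, 2, 4, -6]].
There the 2×2 minor on rows i ∈ {1, 2}, columns (j,k) ∈ {(1,1), (1,2)} is det [[2, -8], [-2, -4]] = -24 ≠ 0, so this unfolding has rank ≥ 2; CP rank is at least every unfolding rank, so rank(T) ≥ 2. (This is only a lower bound: in general the CP rank may exceed every unfolding rank, so we still need to exhibit 2 rank-1 terms summing to T.)
Upper bound — finding two terms. Write S_k = T[:,:,k] for the frontal slices: S₁ = [[2, 10], [-2, 2]], S₂ = [[-8, -4], [-4, 4]], S₃ = [[0, -18], [6, -6]].
If T = a₁ ∘ b₁ ∘ c₁ + a₂ ∘ b₂ ∘ c₂ then each S_k = c₁[k]·a₁b₁ᵀ + c₂[k]·a₂b₂ᵀ. S₁ and S₂ are linearly independent, so a₁b₁ᵀ and a₂b₂ᵀ must span the same plane of matrices: they are the rank-1 matrices of the form x·S₁ + y·S₂.
det(x·S₁ + y·S₂) is 24·x² + 24·xy − 48·y² = 24·(x + 2·y)(x − y), vanishing at (x:y) = (2:-1) and (1:1).
M₁ = 2·S₁ − S₂ = [[12, 24], [0, 0]] = 12·[1, 0][1, 2]ᵀ and M₂ = S₁ + S₂ = [[-6, 6], [-6, 6]] = (-6)·[1, 1][1, -1]ᵀ, so take a₁ = [1, 0], b₁ = [1, 2], a₂ = [1, 1], b₂ = [1, -1].
Each slice is an integer combination of E₁ = a₁b₁ᵀ and E₂ = a₂b₂ᵀ: S₁ = 4·E₁ − 2·E₂, S₂ = −4·E₁ − 4·E₂, S₃ = −6·E₁ + 6·E₂; reading off coefficients, c₁ = [4, -4, -6] and c₂ = [-2, -4, 6].
Hence T = [1, 0] ∘ [1, 2] ∘ [4, -4, -6] + [1, 1] ∘ [1, -1] ∘ [-2, -4, 6], so rank(T) ≤ 2.
These bounds meet, so rank(T) = 2.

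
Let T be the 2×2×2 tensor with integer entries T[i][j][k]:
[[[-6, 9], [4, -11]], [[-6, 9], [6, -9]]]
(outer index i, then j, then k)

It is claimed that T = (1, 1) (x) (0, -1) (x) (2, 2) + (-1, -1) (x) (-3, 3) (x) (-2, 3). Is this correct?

Reconstruct entry (1,1,0) from the claimed factors: Σₗ aₗ[1]bₗ[1]cₗ[0] = (1)·(-1)·(2) + (-1)·(3)·(-2) = 4, but T[1,1,0] = 6. The claim is false.

No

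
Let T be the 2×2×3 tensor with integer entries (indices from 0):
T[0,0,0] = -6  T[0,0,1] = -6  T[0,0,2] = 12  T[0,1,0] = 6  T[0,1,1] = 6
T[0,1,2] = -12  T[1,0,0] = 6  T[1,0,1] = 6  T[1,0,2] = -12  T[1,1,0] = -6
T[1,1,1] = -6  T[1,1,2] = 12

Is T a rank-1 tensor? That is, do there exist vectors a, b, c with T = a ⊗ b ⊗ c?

Yes

If T = a ⊗ b ⊗ c then every fibre of T is a multiple of the corresponding factor, so read the factors off the fibres through the nonzero entry T[0,0,0] = -6.
The mode-1 fibre T[:,0,0] = [-6, 6] gives a = [1, -1] (primitive direction); the mode-2 fibre T[0,:,0] = [-6, 6] gives b = [1, -1]; then c[k] = T[0,0,k] / (a[0]·b[0]) = [-6, -6, 12] / 1 = [-6, -6, 12].
Expanding [1, -1] ⊗ [1, -1] ⊗ [-6, -6, 12] reproduces all 12 entries of T, so T = [1, -1] ⊗ [1, -1] ⊗ [-6, -6, 12] and rank(T) ≤ 1.
Equivalently every frontal slice T[:,:,k] is c[k] times the rank-1 matrix [1, -1] ⊗ [1, -1]. So T has rank 1 (it is nonzero).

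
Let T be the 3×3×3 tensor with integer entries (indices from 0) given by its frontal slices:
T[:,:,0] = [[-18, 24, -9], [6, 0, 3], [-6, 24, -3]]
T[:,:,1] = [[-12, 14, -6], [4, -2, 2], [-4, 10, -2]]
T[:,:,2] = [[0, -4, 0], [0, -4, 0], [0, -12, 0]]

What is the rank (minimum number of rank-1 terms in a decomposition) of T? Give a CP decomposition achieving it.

rank(T) = 2

Lower bound: in the mode-1 unfolding of T (rows indexed by i, columns by (j,k)) the 2×2 minor on rows i ∈ {0, 1}, columns (j,k) ∈ {(0,0), (1,0)} is det [[-18, 24], [6, 0]] = -144 ≠ 0, so that unfolding has rank ≥ 2 and hence rank(T) ≥ 2 (CP rank is at least every unfolding rank, though it can be larger).
Upper bound: with S_k = T[:,:,k], the two rank-1 terms a₁b₁ᵀ, a₂b₂ᵀ are the rank-1 members of the pencil x·S₀ + y·S₁.
The 2×2 minor of x·S₀ + y·S₁ on rows {0,1}, columns {0,1} is −144·x² − 144·xy − 32·y² = (-16)·(3·x + 2·y)(3·x + y), vanishing at (x:y) = (2:-3) and (1:-3).
M₁ = 2·S₀ − 3·S₁ = [[0, 6, 0], [0, 6, 0], [0, 18, 0]] = 6·(1, 1, 3)(0, 1, 0)ᵀ and M₂ = S₀ − 3·S₁ = [[18, -18, 9], [-6, 6, -3], [6, -6, 3]] = 3·(3, -1, 1)(2, -2, 1)ᵀ, so take a₁ = (1, 1, 3), b₁ = (0, 1, 0), a₂ = (3, -1, 1), b₂ = (2, -2, 1).
Each slice is an integer combination of E₁ = a₁b₁ᵀ and E₂ = a₂b₂ᵀ: S₀ = 6·E₁ − 3·E₂, S₁ = 2·E₁ − 2·E₂, S₂ = −4·E₁; reading off coefficients, c₁ = (6, 2, -4) and c₂ = (-3, -2, 0).
Hence T = (1, 1, 3) ⊗ (0, 1, 0) ⊗ (6, 2, -4) + (3, -1, 1) ⊗ (2, -2, 1) ⊗ (-3, -2, 0), so rank(T) ≤ 2.
These bounds meet, so rank(T) = 2.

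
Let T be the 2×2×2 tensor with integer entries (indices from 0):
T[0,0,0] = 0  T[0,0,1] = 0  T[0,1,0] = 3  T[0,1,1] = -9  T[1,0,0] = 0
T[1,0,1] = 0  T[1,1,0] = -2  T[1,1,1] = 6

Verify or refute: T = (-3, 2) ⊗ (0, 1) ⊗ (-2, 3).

Reconstruct entry (0,1,0) from the claimed factors: Σₗ aₗ[0]bₗ[1]cₗ[0] = (-3)·(1)·(-2) = 6, but T[0,1,0] = 3. The claim is false.

No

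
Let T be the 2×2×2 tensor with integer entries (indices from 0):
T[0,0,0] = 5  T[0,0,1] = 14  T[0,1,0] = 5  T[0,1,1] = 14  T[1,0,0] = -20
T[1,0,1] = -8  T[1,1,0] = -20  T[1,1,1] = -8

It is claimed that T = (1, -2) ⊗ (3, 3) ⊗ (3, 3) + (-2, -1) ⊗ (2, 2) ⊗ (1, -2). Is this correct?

Reconstruct entry (0,0,1) from the claimed factors: Σₗ aₗ[0]bₗ[0]cₗ[1] = (1)·(3)·(3) + (-2)·(2)·(-2) = 17, but T[0,0,1] = 14. The claim is false.

No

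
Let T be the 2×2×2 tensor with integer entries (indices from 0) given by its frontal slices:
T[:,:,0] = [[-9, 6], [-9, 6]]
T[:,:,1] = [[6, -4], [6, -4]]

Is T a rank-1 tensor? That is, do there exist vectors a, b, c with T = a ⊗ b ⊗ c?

Yes

If T = a ⊗ b ⊗ c then every fibre of T is a multiple of the corresponding factor, so read the factors off the fibres through the nonzero entry T[0,0,0] = -9.
The mode-1 fibre T[:,0,0] = [-9, -9] gives a = [1, 1] (primitive direction); the mode-2 fibre T[0,:,0] = [-9, 6] gives b = [3, -2]; then c[k] = T[0,0,k] / (a[0]·b[0]) = [-9, 6] / 3 = [-3, 2].
Expanding [1, 1] ⊗ [3, -2] ⊗ [-3, 2] reproduces all 8 entries of T, so T = [1, 1] ⊗ [3, -2] ⊗ [-3, 2] and rank(T) ≤ 1.
Equivalently every frontal slice T[:,:,k] is c[k] times the rank-1 matrix [1, 1] ⊗ [3, -2]. So T has rank 1 (it is nonzero).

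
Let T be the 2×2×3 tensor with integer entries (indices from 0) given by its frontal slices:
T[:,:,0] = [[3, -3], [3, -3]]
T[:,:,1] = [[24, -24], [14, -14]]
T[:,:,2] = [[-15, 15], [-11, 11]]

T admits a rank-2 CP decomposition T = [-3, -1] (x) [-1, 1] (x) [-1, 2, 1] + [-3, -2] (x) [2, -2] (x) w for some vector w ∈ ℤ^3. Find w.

w = [-1, -3, 3]

Subtract the known terms from T to get the rank-1 residual R = [-3, -2] (x) [2, -2] (x) w, so R[i,j,k] = a[i]·b[j]·w[k]. Pick indices with nonzero a[0]·b[0] = (-3)·(2) = -6. Only the fibre through (0,0,·) is needed: R[0,0,:] = T[0,0,:] − Σₗ aₗ[0]bₗ[0]cₗ = [3, 24, -15] − (-3)·(-1)·[-1, 2, 1] = [6, 18, -18]. Then w[k] = R[0,0,k] / -6 for each k, giving w = [6, 18, -18] / -6 = [-1, -3, 3].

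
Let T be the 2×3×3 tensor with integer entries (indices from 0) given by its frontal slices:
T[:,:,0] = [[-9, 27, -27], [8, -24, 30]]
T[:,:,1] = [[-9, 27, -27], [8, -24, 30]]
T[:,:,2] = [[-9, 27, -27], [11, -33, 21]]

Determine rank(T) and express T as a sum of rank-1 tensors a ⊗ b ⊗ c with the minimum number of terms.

Lower bound: in the mode-3 unfolding of T (rows indexed by k, columns by (i,j)) the 2×2 minor on rows k ∈ {0, 2}, columns (i,j) ∈ {(0,0), (1,0)} is det [[-9, 8], [-9, 11]] = -27 ≠ 0, so that unfolding has rank ≥ 2 and hence rank(T) ≥ 2 (CP rank is at least every unfolding rank, though it can be larger).
Upper bound: with S_k = T[:,:,k], the two rank-1 terms a₁b₁ᵀ, a₂b₂ᵀ are the rank-1 members of the pencil x·S₀ + y·S₂.
The 2×2 minor of x·S₀ + y·S₂ on rows {0,1}, columns {0,2} is −54·x² + 54·xy + 108·y² = (-54)·(x − 2·y)(x + y), vanishing at (x:y) = (2:1) and (1:-1).
M₁ = 2·S₀ + S₂ = [[-27, 81, -81], [27, -81, 81]] = (-27)·[1, -1][1, -3, 3]ᵀ and M₂ = S₀ − S₂ = [[0, 0, 0], [-3, 9, 9]] = (-3)·[0, 1][1, -3, -3]ᵀ, so take a₁ = [1, -1], b₁ = [1, -3, 3], a₂ = [0, 1], b₂ = [1, -3, -3].
Each slice is an integer combination of E₁ = a₁b₁ᵀ and E₂ = a₂b₂ᵀ: S₀ = −9·E₁ − E₂, S₁ = −9·E₁ − E₂, S₂ = −9·E₁ + 2·E₂; reading off coefficients, c₁ = [-9, -9, -9] and c₂ = [-1, -1, 2].
Hence T = [1, -1] ⊗ [1, -3, 3] ⊗ [-9, -9, -9] + [0, 1] ⊗ [1, -3, -3] ⊗ [-1, -1, 2], so rank(T) ≤ 2.
These bounds meet, so rank(T) = 2.

rank(T) = 2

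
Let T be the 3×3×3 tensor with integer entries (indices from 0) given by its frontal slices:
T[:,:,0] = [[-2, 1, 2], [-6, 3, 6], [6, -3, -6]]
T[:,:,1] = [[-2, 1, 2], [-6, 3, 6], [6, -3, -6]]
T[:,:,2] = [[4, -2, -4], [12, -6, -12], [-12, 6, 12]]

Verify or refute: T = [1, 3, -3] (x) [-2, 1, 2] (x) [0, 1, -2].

No

Reconstruct entry (0,0,0) from the claimed factors: Σₗ aₗ[0]bₗ[0]cₗ[0] = (1)·(-2)·(0) = 0, but T[0,0,0] = -2. The claim is false.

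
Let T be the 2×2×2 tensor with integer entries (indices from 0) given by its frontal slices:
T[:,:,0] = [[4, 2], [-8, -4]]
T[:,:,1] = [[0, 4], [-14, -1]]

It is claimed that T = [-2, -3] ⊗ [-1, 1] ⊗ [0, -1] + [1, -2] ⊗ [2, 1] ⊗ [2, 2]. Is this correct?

Reconstruct entry (0,0,1) from the claimed factors: Σₗ aₗ[0]bₗ[0]cₗ[1] = (-2)·(-1)·(-1) + (1)·(2)·(2) = 2, but T[0,0,1] = 0. The claim is false.

No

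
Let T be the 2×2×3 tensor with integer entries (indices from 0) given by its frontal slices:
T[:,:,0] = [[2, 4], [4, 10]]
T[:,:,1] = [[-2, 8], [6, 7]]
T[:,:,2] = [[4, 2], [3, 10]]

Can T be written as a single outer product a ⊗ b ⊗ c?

The mode-3 unfolding of T (rows indexed by k, columns by (i,j) = (0,0), (0,1), (1,0), (1,1)) is [[2, 4, 4, 10], [-2, 8, 6, 7], [4, 2, 3, 10]].
There the 3×3 minor on rows k ∈ {0, 1, 2}, columns (i,j) ∈ {(0,0), (0,1), (1,1)} is det [[2, 4, 10], [-2, 8, 7], [4, 2, 10]] = -36 ≠ 0, so this unfolding has rank ≥ 3; CP rank is at least every unfolding rank, so rank(T) ≥ 3.
In particular rank(T) ≥ 3 > 1, so T is not rank-1.

No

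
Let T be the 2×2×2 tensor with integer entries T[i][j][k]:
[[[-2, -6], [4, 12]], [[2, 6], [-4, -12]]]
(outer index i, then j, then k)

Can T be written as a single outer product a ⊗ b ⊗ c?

If T = a ⊗ b ⊗ c then every fibre of T is a multiple of the corresponding factor, so read the factors off the fibres through the nonzero entry T[0,0,0] = -2.
The mode-1 fibre T[:,0,0] = [-2, 2] gives a = [1, -1] (primitive direction); the mode-2 fibre T[0,:,0] = [-2, 4] gives b = [1, -2]; then c[k] = T[0,0,k] / (a[0]·b[0]) = [-2, -6] / 1 = [-2, -6].
Expanding [1, -1] ⊗ [1, -2] ⊗ [-2, -6] reproduces all 8 entries of T, so T = [1, -1] ⊗ [1, -2] ⊗ [-2, -6] and rank(T) ≤ 1.
Equivalently every frontal slice T[:,:,k] is c[k] times the rank-1 matrix [1, -1] ⊗ [1, -2]. So T has rank 1 (it is nonzero).

Yes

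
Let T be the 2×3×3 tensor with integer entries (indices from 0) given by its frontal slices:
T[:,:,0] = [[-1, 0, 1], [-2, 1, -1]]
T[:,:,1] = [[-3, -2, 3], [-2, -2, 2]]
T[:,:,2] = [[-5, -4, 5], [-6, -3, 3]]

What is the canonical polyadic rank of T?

3

Lower bound: the mode-3 unfolding of T (rows indexed by k, columns by (i,j) = (0,0), (0,1), (0,2), (1,0), (1,1), (1,2)) is [[-1, 0, 1, -2, 1, -1], [-3, -2, 3, -2, -2, 2], [-5, -4, 5, -6, -3, 3]].
There the 3×3 minor on rows k ∈ {0, 1, 2}, columns (i,j) ∈ {(0,0), (0,1), (1,0)} is det [[-1, 0, -2], [-3, -2, -2], [-5, -4, -6]] = -8 ≠ 0, so this unfolding has rank ≥ 3; CP rank is at least every unfolding rank, so rank(T) ≥ 3. (Unfolding ranks only ever bound the CP rank from below — rank(T) can be strictly larger than all of them — so the matching upper bound has to come from an explicit 3-term decomposition.)
Upper bound: T is a sum of 3 rank-1 terms, T = (0, 1) ∘ (2, -1, 1) ∘ (-1, 0, -1) + (1, 0) ∘ (1, 0, -1) ∘ (-1, -1, -1) + (1, 1) ∘ (1, 1, -1) ∘ (0, -2, -4) (one valid choice — decompositions are not unique — normalised so each a, b is primitive with positive first nonzero entry; check it by expanding all entries), so rank(T) ≤ 3.
These bounds meet, so rank(T) = 3.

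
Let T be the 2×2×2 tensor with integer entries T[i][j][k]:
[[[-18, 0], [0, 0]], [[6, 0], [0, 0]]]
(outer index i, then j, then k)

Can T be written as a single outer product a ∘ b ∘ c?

Yes

If T = a ∘ b ∘ c then every fibre of T is a multiple of the corresponding factor, so read the factors off the fibres through the nonzero entry T[0,0,0] = -18.
The mode-1 fibre T[:,0,0] = [-18, 6] gives a = [3, -1] (primitive direction); the mode-2 fibre T[0,:,0] = [-18, 0] gives b = [1, 0]; then c[k] = T[0,0,k] / (a[0]·b[0]) = [-18, 0] / 3 = [-6, 0].
Expanding [3, -1] ∘ [1, 0] ∘ [-6, 0] reproduces all 8 entries of T, so T = [3, -1] ∘ [1, 0] ∘ [-6, 0] and rank(T) ≤ 1.
Equivalently every frontal slice T[:,:,k] is c[k] times the rank-1 matrix [3, -1] ∘ [1, 0]. So T has rank 1 (it is nonzero).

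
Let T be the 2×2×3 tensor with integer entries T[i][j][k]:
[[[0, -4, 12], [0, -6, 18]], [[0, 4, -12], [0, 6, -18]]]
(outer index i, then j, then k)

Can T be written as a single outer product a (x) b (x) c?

Yes

If T = a (x) b (x) c then every fibre of T is a multiple of the corresponding factor, so read the factors off the fibres through the nonzero entry T[0,0,1] = -4.
The mode-1 fibre T[:,0,1] = [-4, 4] gives a = [1, -1] (primitive direction); the mode-2 fibre T[0,:,1] = [-4, -6] gives b = [2, 3]; then c[k] = T[0,0,k] / (a[0]·b[0]) = [0, -4, 12] / 2 = [0, -2, 6].
Expanding [1, -1] (x) [2, 3] (x) [0, -2, 6] reproduces all 12 entries of T, so T = [1, -1] (x) [2, 3] (x) [0, -2, 6] and rank(T) ≤ 1.
Equivalently every frontal slice T[:,:,k] is c[k] times the rank-1 matrix [1, -1] (x) [2, 3]. So T has rank 1 (it is nonzero).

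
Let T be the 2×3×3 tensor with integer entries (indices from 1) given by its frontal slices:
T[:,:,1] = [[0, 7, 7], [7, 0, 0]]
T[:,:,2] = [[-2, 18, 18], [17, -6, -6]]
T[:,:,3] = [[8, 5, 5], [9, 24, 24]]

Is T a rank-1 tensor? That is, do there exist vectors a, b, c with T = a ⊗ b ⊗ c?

The mode-2 unfolding of T (rows indexed by j, columns by (i,k) = (1,1), (1,2), (1,3), (2,1), (2,2), (2,3)) is [[0, -2, 8, 7, 17, 9], [7, 18, 5, 0, -6, 24], [7, 18, 5, 0, -6, 24]].
There the 2×2 minor on rows j ∈ {1, 2}, columns (i,k) ∈ {(1,1), (1,2)} is det [[0, -2], [7, 18]] = 14 ≠ 0, so this unfolding has rank ≥ 2; CP rank is at least every unfolding rank, so rank(T) ≥ 2.
In particular rank(T) ≥ 2 > 1, so T is not rank-1.

No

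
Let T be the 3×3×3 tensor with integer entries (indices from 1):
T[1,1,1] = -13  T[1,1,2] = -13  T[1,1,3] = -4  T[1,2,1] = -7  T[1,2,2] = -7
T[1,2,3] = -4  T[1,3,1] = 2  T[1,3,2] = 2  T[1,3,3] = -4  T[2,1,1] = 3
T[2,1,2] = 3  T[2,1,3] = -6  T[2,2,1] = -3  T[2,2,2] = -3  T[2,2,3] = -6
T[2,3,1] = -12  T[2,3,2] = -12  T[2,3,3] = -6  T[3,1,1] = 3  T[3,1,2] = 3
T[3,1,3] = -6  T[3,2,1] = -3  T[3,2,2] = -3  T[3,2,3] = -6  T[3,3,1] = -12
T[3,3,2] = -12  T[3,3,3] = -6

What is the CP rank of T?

Lower bound: in the mode-2 unfolding of T (rows indexed by j, columns by (i,k)) the 2×2 minor on rows j ∈ {1, 2}, columns (i,k) ∈ {(1,1), (1,3)} is det [[-13, -4], [-7, -4]] = 24 ≠ 0, so that unfolding has rank ≥ 2 and hence rank(T) ≥ 2 (CP rank is at least every unfolding rank, though it can be larger).
Upper bound: with S_k = T[:,:,k], the two rank-1 terms a₁b₁ᵀ, a₂b₂ᵀ are the rank-1 members of the pencil x·S₁ + y·S₃.
The 2×2 minor of x·S₁ + y·S₃ on rows {1,2}, columns {1,2} is 60·x² + 60·xy = 60·(x + y)(x), vanishing at (x:y) = (1:-1) and (0:1).
M₁ = S₁ − S₃ = [[-9, -3, 6], [9, 3, -6], [9, 3, -6]] = (-3)·[1, -1, -1][3, 1, -2]ᵀ and M₂ = S₃ = [[-4, -4, -4], [-6, -6, -6], [-6, -6, -6]] = (-2)·[2, 3, 3][1, 1, 1]ᵀ, so take a₁ = [1, -1, -1], b₁ = [3, 1, -2], a₂ = [2, 3, 3], b₂ = [1, 1, 1].
Each slice is an integer combination of E₁ = a₁b₁ᵀ and E₂ = a₂b₂ᵀ: S₁ = −3·E₁ − 2·E₂, S₂ = −3·E₁ − 2·E₂, S₃ = −2·E₂; reading off coefficients, c₁ = [-3, -3, 0] and c₂ = [-2, -2, -2].
Hence T = [1, -1, -1] ⊗ [3, 1, -2] ⊗ [-3, -3, 0] + [2, 3, 3] ⊗ [1, 1, 1] ⊗ [-2, -2, -2], so rank(T) ≤ 2.
These bounds meet, so rank(T) = 2.

2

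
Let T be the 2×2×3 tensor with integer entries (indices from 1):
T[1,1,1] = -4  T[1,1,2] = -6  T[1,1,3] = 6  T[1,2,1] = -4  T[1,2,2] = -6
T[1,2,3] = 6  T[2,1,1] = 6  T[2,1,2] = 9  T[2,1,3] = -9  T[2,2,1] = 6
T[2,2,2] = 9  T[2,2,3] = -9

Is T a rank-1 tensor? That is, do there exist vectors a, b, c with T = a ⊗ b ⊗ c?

If T = a ⊗ b ⊗ c then every fibre of T is a multiple of the corresponding factor, so read the factors off the fibres through the nonzero entry T[1,1,1] = -4.
The mode-1 fibre T[:,1,1] = [-4, 6] gives a = [2, -3] (primitive direction); the mode-2 fibre T[1,:,1] = [-4, -4] gives b = [1, 1]; then c[k] = T[1,1,k] / (a[1]·b[1]) = [-4, -6, 6] / 2 = [-2, -3, 3].
Expanding [2, -3] ⊗ [1, 1] ⊗ [-2, -3, 3] reproduces all 12 entries of T, so T = [2, -3] ⊗ [1, 1] ⊗ [-2, -3, 3] and rank(T) ≤ 1.
Equivalently every frontal slice T[:,:,k] is c[k] times the rank-1 matrix [2, -3] ⊗ [1, 1]. So T has rank 1 (it is nonzero).

Yes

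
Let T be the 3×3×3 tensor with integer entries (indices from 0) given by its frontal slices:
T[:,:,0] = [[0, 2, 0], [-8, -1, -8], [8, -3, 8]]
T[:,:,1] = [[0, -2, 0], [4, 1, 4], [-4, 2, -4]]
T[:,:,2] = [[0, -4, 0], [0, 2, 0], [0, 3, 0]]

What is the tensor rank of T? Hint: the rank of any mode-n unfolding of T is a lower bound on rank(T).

Lower bound: in the mode-3 unfolding of T (rows indexed by k, columns by (i,j)) the 3×3 minor on rows k ∈ {0, 1, 2}, columns (i,j) ∈ {(0,1), (1,0), (2,1)} is det [[2, -8, -3], [-2, 4, 2], [-4, 0, 3]] = -8 ≠ 0, so that unfolding has rank ≥ 3 and hence rank(T) ≥ 3 (CP rank is at least every unfolding rank, though it can be larger).
Upper bound: T is a sum of 3 rank-1 terms, T = [0, 1, -1] ⊗ [1, 0, 1] ⊗ [-8, 4, 0] + [2, -1, -2] ⊗ [0, 1, 0] ⊗ [2, -1, -1] + [2, -1, -1] ⊗ [0, 1, 0] ⊗ [-1, 0, -1] (written with every a and b primitive with positive leading entry and the scale carried by c; CP decompositions are not unique, and this one is verified by expanding entrywise), so rank(T) ≤ 3.
These bounds meet, so rank(T) = 3.

3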